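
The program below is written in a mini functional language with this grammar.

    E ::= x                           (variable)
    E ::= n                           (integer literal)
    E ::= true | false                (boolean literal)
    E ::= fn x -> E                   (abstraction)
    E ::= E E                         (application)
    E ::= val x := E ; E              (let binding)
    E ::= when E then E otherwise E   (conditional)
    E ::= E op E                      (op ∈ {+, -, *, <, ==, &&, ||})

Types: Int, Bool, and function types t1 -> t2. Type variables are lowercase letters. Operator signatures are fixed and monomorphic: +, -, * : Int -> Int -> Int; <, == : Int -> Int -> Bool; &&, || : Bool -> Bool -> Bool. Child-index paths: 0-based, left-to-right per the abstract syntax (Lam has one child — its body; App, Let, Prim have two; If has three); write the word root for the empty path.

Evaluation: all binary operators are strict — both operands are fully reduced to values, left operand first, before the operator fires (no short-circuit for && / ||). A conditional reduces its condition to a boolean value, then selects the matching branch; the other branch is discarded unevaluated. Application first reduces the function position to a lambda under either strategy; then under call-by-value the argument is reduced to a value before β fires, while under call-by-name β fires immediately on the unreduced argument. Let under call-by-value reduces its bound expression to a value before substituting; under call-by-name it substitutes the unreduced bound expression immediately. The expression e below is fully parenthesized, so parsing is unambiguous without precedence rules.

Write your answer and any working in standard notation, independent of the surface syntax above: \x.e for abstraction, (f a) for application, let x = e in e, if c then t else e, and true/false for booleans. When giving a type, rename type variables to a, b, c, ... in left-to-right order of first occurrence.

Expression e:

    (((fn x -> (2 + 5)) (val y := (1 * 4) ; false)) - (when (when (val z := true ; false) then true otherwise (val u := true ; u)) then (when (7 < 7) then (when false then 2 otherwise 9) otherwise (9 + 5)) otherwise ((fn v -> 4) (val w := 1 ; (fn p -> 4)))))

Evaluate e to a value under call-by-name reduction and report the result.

Trace:
step 0: (((\x.(2 + 5)) (let y = (1 * 4) in false)) - (if (if (let z = true in false) then true else (let u = true in u)) then (if (7 < 7) then (if false then 2 else 9) else (9 + 5)) else ((\v.4) (let w = 1 in (\p.4)))))
step 1: [beta@0] ((2 + 5) - (if (if (let z = true in false) then true else (let u = true in u)) then (if (7 < 7) then (if false then 2 else 9) else (9 + 5)) else ((\v.4) (let w = 1 in (\p.4)))))
step 2: [delta@0] (7 - (if (if (let z = true in false) then true else (let u = true in u)) then (if (7 < 7) then (if false then 2 else 9) else (9 + 5)) else ((\v.4) (let w = 1 in (\p.4)))))
step 3: [let@1.0.0] (7 - (if (if false then true else (let u = true in u)) then (if (7 < 7) then (if false then 2 else 9) else (9 + 5)) else ((\v.4) (let w = 1 in (\p.4)))))
step 4: [if@1.0] (7 - (if (let u = true in u) then (if (7 < 7) then (if false then 2 else 9) else (9 + 5)) else ((\v.4) (let w = 1 in (\p.4)))))
step 5: [let@1.0] (7 - (if true then (if (7 < 7) then (if false then 2 else 9) else (9 + 5)) else ((\v.4) (let w = 1 in (\p.4)))))
step 6: [if@1] (7 - (if (7 < 7) then (if false then 2 else 9) else (9 + 5)))
step 7: [delta@1.0] (7 - (if false then (if false then 2 else 9) else (9 + 5)))
step 8: [if@1] (7 - (9 + 5))
step 9: [delta@1] (7 - 14)
step 10: [delta@root] -7

Answer: -7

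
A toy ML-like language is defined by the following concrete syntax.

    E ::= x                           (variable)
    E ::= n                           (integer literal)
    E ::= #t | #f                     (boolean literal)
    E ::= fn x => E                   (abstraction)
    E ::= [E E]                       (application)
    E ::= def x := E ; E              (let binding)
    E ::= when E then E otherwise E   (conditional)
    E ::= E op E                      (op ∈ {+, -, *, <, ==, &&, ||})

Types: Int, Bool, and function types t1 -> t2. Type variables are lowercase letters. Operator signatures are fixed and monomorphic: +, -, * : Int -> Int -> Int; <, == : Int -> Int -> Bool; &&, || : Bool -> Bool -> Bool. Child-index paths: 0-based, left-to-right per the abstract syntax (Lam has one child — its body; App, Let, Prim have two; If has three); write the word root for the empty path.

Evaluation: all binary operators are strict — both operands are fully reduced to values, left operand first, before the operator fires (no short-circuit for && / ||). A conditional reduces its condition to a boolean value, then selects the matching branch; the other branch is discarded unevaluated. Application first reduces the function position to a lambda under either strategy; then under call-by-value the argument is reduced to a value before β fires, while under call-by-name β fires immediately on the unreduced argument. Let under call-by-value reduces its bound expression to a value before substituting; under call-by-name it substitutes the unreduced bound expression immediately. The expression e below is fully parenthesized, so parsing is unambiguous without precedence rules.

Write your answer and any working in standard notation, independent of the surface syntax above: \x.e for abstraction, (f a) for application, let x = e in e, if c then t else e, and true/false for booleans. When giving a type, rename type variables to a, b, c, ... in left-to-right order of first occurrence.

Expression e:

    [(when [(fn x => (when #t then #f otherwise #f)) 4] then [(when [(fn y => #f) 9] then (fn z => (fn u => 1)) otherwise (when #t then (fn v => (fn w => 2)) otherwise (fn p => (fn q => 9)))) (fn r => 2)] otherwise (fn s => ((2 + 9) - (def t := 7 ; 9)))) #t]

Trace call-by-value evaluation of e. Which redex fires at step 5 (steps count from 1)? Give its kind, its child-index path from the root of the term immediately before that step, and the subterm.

Answer: delta at 0 : (2 + 9)

Working:
step 0: ((if ((\x.(if true then false else false)) 4) then ((if ((\y.false) 9) then (\z.(\u.1)) else (if true then (\v.(\w.2)) else (\p.(\q.9)))) (\r.2)) else (\s.((2 + 9) - (let t = 7 in 9)))) true)
step 1: [beta@0.0] ((if (if true then false else false) then ((if ((\y.false) 9) then (\z.(\u.1)) else (if true then (\v.(\w.2)) else (\p.(\q.9)))) (\r.2)) else (\s.((2 + 9) - (let t = 7 in 9)))) true)
step 2: [if@0.0] ((if false then ((if ((\y.false) 9) then (\z.(\u.1)) else (if true then (\v.(\w.2)) else (\p.(\q.9)))) (\r.2)) else (\s.((2 + 9) - (let t = 7 in 9)))) true)
step 3: [if@0] ((\s.((2 + 9) - (let t = 7 in 9))) true)
step 4: [beta@root] ((2 + 9) - (let t = 7 in 9))
step 5: [delta@0] (11 - (let t = 7 in 9))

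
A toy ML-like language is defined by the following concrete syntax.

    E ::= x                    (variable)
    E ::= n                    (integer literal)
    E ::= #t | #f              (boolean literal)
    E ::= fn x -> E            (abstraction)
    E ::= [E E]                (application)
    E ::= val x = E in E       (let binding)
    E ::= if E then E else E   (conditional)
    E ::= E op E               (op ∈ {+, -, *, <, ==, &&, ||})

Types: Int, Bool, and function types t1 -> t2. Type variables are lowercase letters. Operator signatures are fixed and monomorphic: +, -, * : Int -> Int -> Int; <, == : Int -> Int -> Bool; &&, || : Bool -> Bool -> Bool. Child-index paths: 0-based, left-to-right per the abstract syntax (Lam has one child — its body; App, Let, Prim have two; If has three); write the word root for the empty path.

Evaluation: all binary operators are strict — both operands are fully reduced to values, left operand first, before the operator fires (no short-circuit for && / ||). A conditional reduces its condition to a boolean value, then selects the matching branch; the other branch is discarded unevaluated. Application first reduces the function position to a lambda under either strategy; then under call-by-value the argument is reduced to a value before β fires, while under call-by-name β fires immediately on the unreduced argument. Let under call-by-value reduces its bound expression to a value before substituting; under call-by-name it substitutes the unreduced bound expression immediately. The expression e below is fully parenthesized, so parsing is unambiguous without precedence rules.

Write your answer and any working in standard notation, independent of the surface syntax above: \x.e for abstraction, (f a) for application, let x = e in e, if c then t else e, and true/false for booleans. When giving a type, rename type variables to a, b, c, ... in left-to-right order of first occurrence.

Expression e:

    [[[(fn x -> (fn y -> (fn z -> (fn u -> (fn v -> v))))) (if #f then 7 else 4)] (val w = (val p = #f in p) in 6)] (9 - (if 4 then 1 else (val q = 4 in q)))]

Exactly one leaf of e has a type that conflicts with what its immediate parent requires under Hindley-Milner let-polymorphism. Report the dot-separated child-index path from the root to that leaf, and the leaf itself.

Trace:
v : e
\v._ : e -> e
\u._ : d -> e -> e
\z._ : c -> d -> e -> e
\y._ : b -> c -> d -> e -> e
\x._ : a -> b -> c -> d -> e -> e
  unify Bool ~ Bool
  unify Int ~ Int
  unify a -> b -> c -> d -> e -> e ~ Int -> f
  unify a ~ Int
  unify b -> c -> d -> e -> e ~ f
_ _ : b -> c -> d -> e -> e
let p : Bool
p : Bool
let w : Bool
  unify b -> c -> d -> e -> e ~ Int -> g
  unify b ~ Int
  unify c -> d -> e -> e ~ g
_ _ : c -> d -> e -> e
  unify Int ~ Int
  unify Int ~ Bool
  FAIL: mismatch Int ~ Bool

Answer: 1.1.0 : 4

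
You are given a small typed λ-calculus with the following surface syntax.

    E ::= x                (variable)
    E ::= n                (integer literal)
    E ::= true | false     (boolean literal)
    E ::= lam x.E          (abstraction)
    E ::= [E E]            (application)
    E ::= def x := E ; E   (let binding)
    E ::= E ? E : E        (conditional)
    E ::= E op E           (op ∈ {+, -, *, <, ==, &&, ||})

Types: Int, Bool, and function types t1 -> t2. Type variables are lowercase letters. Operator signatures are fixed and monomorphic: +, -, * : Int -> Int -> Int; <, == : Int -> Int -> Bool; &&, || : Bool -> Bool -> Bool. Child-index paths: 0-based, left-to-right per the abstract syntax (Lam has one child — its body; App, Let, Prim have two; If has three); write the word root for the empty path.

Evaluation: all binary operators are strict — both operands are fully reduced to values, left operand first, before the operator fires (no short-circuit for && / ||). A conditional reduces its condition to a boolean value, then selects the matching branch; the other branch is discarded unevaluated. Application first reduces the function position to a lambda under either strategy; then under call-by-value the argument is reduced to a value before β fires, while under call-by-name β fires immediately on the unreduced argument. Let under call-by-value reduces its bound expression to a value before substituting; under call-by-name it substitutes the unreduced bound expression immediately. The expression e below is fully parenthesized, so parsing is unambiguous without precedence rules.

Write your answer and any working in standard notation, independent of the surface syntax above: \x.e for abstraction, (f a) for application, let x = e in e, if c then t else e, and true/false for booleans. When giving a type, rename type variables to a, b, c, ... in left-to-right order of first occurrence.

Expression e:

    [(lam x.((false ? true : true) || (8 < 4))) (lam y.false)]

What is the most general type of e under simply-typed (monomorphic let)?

Working:
  unify Bool ~ Bool
  unify Bool ~ Bool
  unify Bool ~ Bool
  unify Int ~ Int
  unify Int ~ Int
  unify Bool ~ Bool
\x._ : a -> Bool
\y._ : b -> Bool
  unify a -> Bool ~ (b -> Bool) -> c
  unify a ~ b -> Bool
  unify Bool ~ c
_ _ : Bool

Answer: Bool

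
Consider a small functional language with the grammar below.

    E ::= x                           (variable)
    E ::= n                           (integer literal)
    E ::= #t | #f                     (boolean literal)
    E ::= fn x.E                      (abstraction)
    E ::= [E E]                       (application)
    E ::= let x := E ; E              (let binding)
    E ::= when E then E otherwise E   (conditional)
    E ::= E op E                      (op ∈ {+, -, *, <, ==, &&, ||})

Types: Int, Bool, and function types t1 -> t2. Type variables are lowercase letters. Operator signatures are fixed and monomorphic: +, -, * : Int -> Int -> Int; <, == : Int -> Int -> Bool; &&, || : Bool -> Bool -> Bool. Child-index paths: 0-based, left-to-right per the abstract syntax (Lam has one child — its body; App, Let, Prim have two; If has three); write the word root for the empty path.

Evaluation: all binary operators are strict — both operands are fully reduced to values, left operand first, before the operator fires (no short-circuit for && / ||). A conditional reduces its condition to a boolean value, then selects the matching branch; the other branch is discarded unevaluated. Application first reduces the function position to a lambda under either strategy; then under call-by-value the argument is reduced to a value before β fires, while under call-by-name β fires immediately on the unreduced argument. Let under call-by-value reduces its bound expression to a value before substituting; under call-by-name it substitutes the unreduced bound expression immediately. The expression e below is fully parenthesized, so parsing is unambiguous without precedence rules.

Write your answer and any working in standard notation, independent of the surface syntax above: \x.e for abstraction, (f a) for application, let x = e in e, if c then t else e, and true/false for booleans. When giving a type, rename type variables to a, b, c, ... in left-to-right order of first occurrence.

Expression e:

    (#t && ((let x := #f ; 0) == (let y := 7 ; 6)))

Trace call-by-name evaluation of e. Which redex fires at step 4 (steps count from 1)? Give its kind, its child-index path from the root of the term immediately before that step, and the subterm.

Derivation:
step 0: (true && ((let x = false in 0) == (let y = 7 in 6)))
step 1: [let@1.0] (true && (0 == (let y = 7 in 6)))
step 2: [let@1.1] (true && (0 == 6))
step 3: [delta@1] (true && false)
step 4: [delta@root] false

Answer: delta at root : (true && false)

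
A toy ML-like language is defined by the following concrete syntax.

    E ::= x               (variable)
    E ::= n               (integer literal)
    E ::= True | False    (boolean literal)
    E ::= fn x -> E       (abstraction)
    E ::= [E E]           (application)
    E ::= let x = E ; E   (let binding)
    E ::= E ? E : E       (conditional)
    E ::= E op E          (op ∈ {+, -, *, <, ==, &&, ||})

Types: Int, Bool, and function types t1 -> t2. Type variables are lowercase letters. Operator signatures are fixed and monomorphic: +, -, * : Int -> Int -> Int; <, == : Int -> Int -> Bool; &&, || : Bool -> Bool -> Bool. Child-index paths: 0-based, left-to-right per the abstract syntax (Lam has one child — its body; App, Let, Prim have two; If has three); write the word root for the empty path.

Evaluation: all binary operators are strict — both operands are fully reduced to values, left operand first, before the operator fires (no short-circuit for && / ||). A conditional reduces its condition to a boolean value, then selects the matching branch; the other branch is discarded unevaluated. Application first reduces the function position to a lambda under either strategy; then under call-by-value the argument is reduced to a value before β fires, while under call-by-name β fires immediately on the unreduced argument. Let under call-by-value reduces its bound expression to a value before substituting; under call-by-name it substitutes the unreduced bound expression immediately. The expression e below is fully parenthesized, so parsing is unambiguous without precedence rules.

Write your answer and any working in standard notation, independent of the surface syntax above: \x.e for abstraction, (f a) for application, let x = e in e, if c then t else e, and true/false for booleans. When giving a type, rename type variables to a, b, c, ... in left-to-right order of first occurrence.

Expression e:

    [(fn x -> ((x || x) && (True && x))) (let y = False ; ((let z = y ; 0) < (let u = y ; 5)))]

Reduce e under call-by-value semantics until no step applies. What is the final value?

Trace:
step 0: ((\x.((x || x) && (true && x))) (let y = false in ((let z = y in 0) < (let u = y in 5))))
step 1: [let@1] ((\x.((x || x) && (true && x))) ((let z = false in 0) < (let u = false in 5)))
step 2: [let@1.0] ((\x.((x || x) && (true && x))) (0 < (let u = false in 5)))
step 3: [let@1.1] ((\x.((x || x) && (true && x))) (0 < 5))
step 4: [delta@1] ((\x.((x || x) && (true && x))) true)
step 5: [beta@root] ((true || true) && (true && true))
step 6: [delta@0] (true && (true && true))
step 7: [delta@1] (true && true)
step 8: [delta@root] true

Answer: true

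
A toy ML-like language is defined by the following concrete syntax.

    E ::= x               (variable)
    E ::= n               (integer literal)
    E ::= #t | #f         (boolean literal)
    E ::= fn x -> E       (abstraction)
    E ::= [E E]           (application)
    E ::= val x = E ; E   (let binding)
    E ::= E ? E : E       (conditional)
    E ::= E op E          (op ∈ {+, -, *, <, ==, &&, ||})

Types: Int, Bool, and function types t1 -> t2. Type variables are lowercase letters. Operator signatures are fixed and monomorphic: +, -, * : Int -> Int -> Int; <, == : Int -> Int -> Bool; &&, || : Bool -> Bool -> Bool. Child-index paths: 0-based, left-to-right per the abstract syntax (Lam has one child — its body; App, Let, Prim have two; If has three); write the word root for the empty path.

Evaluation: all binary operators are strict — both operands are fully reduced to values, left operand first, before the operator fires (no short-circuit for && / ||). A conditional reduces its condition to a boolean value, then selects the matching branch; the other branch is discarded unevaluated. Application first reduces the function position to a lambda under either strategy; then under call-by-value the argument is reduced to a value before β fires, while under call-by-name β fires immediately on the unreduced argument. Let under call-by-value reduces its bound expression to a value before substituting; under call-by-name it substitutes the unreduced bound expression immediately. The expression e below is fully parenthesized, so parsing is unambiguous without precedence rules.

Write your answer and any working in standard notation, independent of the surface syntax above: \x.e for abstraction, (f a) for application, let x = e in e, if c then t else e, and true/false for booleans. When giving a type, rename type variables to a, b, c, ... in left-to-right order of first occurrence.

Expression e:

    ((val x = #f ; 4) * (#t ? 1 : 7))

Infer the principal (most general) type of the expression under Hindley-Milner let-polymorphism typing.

Answer: Int

Trace:
let x : Bool
  unify Int ~ Int
  unify Bool ~ Bool
  unify Int ~ Int
  unify Int ~ Int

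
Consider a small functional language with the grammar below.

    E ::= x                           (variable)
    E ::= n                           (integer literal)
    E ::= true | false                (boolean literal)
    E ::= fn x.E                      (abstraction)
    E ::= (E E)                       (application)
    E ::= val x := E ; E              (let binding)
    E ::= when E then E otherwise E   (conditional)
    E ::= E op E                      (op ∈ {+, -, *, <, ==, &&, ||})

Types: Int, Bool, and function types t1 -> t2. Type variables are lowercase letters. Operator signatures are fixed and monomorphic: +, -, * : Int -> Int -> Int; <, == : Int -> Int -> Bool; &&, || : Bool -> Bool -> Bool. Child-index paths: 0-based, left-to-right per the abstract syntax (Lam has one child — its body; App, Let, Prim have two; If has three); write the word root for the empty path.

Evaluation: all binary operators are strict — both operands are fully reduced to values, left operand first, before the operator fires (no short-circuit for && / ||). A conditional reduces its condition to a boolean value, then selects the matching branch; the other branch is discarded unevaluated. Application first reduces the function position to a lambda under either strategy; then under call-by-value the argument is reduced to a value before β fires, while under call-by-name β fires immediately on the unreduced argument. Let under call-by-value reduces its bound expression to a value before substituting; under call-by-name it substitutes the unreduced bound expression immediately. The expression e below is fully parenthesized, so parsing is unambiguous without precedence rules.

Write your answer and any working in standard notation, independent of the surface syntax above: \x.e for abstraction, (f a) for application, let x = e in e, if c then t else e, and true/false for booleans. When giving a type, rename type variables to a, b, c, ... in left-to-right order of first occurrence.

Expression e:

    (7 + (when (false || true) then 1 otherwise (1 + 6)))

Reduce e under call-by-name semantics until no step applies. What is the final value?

Derivation:
step 0: (7 + (if (false || true) then 1 else (1 + 6)))
step 1: [delta@1.0] (7 + (if true then 1 else (1 + 6)))
step 2: [if@1] (7 + 1)
step 3: [delta@root] 8

Answer: 8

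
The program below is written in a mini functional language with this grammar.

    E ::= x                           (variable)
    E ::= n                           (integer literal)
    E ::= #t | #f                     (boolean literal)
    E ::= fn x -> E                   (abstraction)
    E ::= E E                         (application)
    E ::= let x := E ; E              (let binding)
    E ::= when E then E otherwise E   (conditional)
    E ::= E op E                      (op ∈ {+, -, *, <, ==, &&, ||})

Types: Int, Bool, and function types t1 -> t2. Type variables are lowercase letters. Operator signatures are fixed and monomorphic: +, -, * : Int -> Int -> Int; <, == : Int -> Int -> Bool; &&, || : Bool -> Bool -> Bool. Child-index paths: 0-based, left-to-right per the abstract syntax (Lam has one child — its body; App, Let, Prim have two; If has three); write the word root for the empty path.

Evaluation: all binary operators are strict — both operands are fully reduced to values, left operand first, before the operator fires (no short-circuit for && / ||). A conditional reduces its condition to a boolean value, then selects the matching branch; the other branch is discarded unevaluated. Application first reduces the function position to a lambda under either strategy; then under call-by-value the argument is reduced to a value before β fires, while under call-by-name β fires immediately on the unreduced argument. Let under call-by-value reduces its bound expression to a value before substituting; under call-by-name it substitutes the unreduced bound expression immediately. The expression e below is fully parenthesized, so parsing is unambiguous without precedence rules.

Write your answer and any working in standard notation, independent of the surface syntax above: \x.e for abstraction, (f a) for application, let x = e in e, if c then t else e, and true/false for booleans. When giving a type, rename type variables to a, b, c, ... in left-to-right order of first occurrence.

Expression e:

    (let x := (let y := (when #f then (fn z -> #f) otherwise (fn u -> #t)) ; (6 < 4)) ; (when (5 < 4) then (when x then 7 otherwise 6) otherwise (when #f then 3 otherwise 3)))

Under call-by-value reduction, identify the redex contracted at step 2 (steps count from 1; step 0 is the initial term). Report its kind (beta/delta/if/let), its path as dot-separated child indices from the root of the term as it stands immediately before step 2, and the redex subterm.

Answer: let at 0 : (let y = (\u.true) in (6 < 4))

Trace:
step 0: (let x = (let y = (if false then (\z.false) else (\u.true)) in (6 < 4)) in (if (5 < 4) then (if x then 7 else 6) else (if false then 3 else 3)))
step 1: [if@0.0] (let x = (let y = (\u.true) in (6 < 4)) in (if (5 < 4) then (if x then 7 else 6) else (if false then 3 else 3)))
step 2: [let@0] (let x = (6 < 4) in (if (5 < 4) then (if x then 7 else 6) else (if false then 3 else 3)))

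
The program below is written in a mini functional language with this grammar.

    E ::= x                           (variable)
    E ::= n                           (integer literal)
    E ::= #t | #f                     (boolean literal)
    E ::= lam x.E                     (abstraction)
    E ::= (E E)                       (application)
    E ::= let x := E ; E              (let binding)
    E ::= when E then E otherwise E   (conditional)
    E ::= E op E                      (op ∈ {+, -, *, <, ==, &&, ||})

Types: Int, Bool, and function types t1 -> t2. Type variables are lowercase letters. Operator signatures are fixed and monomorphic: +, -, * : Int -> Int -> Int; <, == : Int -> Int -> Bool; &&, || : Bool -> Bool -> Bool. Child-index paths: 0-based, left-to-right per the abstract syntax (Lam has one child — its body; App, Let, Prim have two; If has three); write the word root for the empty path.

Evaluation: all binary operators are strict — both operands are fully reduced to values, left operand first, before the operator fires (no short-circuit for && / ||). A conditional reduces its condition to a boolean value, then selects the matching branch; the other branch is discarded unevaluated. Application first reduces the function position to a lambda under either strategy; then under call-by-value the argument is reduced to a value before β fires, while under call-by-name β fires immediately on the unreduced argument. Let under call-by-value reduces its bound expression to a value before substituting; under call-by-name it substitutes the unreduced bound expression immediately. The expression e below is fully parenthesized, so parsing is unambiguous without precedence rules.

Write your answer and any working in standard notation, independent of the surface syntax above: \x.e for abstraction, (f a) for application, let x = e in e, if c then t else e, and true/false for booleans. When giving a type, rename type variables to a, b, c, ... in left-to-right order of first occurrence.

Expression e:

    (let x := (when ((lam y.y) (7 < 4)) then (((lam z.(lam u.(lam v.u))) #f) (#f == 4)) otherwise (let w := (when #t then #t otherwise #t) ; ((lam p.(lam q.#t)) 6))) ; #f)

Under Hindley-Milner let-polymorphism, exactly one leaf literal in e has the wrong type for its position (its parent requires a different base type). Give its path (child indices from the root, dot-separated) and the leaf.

Trace:
y : a
\y._ : a -> a
  unify Int ~ Int
  unify Int ~ Int
  unify a -> a ~ Bool -> b
  unify a ~ Bool
  unify Bool ~ b
_ _ : Bool
  unify Bool ~ Bool
u : d
\v._ : e -> d
\u._ : d -> e -> d
\z._ : c -> d -> e -> d
  unify c -> d -> e -> d ~ Bool -> f
  unify c ~ Bool
  unify d -> e -> d ~ f
_ _ : d -> e -> d
  unify Bool ~ Int
  FAIL: mismatch Bool ~ Int

Answer: 0.1.1.0 : false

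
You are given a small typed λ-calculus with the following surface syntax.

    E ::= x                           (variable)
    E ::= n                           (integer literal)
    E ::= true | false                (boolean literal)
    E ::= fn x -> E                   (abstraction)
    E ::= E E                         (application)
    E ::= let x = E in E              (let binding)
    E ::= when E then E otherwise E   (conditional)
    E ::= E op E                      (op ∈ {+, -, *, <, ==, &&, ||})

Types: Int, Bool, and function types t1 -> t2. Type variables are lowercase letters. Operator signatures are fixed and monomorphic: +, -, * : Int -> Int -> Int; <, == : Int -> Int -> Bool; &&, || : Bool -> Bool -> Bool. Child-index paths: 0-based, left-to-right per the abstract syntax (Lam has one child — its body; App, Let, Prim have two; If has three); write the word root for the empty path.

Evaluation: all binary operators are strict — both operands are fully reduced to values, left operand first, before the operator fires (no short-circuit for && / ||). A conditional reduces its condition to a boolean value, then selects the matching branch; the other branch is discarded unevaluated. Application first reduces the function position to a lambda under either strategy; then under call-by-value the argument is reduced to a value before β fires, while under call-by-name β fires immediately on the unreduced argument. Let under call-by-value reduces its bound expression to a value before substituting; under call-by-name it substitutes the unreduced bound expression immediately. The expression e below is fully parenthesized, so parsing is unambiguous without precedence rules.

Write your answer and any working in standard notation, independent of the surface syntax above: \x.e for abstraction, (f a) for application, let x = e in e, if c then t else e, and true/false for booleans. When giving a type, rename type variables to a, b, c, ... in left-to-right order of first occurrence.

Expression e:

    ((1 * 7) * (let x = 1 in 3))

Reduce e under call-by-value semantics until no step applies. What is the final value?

Working:
step 0: ((1 * 7) * (let x = 1 in 3))
step 1: [delta@0] (7 * (let x = 1 in 3))
step 2: [let@1] (7 * 3)
step 3: [delta@root] 21

Answer: 21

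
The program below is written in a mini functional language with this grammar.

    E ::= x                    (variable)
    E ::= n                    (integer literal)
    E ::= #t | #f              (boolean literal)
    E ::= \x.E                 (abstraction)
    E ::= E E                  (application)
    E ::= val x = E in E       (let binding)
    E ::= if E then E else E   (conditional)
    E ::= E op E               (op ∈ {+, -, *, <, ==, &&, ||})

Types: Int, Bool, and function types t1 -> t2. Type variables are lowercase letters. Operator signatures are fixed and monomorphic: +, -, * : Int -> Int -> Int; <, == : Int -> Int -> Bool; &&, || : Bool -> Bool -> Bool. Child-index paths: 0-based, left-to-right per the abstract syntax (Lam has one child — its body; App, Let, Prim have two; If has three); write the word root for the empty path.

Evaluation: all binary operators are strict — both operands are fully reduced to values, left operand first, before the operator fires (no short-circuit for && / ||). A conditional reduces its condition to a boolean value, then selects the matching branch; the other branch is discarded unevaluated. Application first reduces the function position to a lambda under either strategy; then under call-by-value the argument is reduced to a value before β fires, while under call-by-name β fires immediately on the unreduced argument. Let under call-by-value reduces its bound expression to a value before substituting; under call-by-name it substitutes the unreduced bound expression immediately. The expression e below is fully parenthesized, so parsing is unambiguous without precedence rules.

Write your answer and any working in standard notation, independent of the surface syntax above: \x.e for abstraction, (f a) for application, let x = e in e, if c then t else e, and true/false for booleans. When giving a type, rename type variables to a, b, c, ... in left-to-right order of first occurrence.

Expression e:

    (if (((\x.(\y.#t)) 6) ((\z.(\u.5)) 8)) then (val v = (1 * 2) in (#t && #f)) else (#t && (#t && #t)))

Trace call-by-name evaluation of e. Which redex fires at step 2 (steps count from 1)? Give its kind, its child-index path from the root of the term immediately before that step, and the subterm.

Working:
step 0: (if (((\x.(\y.true)) 6) ((\z.(\u.5)) 8)) then (let v = (1 * 2) in (true && false)) else (true && (true && true)))
step 1: [beta@0.0] (if ((\y.true) ((\z.(\u.5)) 8)) then (let v = (1 * 2) in (true && false)) else (true && (true && true)))
step 2: [beta@0] (if true then (let v = (1 * 2) in (true && false)) else (true && (true && true)))

Answer: beta at 0 : ((\y.true) ((\z.(\u.5)) 8))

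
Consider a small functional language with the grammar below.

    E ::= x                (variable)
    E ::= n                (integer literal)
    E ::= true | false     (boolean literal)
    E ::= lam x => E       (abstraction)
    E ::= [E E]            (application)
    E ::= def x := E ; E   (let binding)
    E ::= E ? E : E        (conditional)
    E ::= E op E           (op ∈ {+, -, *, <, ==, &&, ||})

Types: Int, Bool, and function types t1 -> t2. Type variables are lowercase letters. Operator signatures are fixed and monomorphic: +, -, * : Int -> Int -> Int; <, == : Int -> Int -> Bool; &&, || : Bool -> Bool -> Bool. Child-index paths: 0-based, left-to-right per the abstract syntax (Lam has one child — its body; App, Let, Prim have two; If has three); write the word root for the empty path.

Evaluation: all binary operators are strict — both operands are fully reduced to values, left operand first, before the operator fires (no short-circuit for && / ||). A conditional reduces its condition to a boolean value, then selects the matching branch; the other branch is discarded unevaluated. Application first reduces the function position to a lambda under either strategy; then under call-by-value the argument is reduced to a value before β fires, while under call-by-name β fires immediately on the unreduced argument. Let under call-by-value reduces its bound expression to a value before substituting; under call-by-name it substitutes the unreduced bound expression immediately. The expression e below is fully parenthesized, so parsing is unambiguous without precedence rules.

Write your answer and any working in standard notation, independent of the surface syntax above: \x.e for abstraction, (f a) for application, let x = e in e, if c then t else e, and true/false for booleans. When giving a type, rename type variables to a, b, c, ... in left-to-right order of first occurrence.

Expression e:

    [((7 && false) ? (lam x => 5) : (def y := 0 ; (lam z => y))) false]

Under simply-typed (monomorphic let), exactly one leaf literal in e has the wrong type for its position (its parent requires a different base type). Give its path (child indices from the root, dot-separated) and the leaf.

Trace:
  unify Int ~ Bool
  FAIL: mismatch Int ~ Bool

Answer: 0.0.0 : 7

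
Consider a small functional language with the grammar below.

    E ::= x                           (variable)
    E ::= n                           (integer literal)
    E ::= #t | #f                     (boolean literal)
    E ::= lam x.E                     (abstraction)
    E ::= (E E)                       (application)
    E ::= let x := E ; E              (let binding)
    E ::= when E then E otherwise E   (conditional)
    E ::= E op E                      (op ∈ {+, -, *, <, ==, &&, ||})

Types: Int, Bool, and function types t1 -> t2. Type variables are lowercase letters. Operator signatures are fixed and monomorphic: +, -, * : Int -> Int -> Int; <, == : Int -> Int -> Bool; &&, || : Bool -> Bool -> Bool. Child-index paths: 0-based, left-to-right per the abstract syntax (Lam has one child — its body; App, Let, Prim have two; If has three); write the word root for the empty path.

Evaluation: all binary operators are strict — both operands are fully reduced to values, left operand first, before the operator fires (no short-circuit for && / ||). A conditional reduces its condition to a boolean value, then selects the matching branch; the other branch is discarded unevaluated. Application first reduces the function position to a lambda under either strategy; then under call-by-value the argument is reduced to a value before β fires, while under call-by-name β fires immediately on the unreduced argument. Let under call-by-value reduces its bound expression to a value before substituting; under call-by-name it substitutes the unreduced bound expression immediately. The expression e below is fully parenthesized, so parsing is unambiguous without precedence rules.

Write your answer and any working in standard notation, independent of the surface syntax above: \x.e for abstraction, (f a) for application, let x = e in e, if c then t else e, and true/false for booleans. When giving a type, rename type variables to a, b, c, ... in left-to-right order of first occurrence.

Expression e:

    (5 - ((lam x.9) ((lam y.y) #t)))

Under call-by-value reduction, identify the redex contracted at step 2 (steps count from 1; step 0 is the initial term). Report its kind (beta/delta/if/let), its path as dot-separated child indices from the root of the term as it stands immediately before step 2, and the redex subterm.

Answer: beta at 1 : ((\x.9) true)

Working:
step 0: (5 - ((\x.9) ((\y.y) true)))
step 1: [beta@1.1] (5 - ((\x.9) true))
step 2: [beta@1] (5 - 9)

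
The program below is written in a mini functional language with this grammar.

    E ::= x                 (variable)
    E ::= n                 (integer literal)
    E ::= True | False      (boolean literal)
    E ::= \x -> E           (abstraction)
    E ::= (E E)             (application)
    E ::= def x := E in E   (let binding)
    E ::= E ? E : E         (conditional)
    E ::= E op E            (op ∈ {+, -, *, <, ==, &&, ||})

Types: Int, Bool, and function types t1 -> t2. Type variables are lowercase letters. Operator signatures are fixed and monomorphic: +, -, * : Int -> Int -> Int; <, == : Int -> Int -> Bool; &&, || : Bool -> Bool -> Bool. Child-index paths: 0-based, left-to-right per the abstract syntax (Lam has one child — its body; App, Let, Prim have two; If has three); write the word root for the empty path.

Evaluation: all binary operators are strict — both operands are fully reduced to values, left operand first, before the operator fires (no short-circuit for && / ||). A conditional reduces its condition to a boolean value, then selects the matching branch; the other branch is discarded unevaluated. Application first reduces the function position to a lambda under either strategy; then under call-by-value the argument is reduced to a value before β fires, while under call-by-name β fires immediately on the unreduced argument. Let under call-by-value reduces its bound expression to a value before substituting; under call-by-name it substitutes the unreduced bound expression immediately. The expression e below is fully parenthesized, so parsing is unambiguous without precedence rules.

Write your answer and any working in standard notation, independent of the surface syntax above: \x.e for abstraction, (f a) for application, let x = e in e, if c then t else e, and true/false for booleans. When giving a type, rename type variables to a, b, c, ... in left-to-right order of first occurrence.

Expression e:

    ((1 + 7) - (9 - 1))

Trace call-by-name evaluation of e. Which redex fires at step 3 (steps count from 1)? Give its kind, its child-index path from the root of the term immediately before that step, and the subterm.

Working:
step 0: ((1 + 7) - (9 - 1))
step 1: [delta@0] (8 - (9 - 1))
step 2: [delta@1] (8 - 8)
step 3: [delta@root] 0

Answer: delta at root : (8 - 8)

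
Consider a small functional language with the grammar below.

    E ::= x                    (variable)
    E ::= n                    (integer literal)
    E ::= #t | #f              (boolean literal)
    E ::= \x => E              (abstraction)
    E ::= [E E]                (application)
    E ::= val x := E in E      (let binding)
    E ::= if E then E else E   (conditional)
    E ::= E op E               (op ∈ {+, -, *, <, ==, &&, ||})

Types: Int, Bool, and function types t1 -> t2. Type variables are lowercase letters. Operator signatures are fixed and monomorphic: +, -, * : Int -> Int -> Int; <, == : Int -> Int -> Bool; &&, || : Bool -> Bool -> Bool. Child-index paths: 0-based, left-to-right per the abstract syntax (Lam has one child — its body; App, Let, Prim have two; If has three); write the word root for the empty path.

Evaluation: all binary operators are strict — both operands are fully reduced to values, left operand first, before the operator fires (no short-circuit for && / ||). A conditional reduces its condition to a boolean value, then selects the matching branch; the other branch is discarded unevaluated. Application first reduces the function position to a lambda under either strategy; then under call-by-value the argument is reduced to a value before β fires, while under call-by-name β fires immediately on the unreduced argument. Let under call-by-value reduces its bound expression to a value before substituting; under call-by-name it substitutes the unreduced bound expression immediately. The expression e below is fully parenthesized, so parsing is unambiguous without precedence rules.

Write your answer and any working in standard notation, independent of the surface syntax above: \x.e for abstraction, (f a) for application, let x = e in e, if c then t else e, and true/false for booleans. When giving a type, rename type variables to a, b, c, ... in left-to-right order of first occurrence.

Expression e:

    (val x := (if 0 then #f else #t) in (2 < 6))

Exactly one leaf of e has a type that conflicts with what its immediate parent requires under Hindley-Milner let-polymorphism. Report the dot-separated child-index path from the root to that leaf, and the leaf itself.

Working:
  unify Int ~ Bool
  FAIL: mismatch Int ~ Bool

Answer: 0.0 : 0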